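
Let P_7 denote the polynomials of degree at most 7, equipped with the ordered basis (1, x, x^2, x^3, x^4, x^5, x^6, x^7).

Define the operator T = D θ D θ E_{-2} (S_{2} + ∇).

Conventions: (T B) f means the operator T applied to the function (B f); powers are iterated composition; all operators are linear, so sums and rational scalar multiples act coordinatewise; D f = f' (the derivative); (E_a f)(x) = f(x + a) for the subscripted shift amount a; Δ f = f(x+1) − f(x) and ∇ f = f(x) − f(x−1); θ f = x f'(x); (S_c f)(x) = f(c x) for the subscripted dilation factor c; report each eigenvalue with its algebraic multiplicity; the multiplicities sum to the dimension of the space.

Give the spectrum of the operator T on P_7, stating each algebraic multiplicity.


image of 1: 0
image of x: 0
image of x^2: 16
image of x^3: 288x - 180
image of x^4: 2304x^2 - 4464x + 1416
image of x^5: 12800x^3 - 45360x^2 + 44280x - 9480
image of x^6: 57600x^4 - 304800x^3 + 542160x^2 - 354960x + 57540
image of x^7: 225792x^5 - 1606500x^4 + 4258800x^3 - 5065200x^2 + 2498580x - 326340
the matrix is upper triangular; its diagonal is (0, 0, 0, 0, 0, 0, 0, 0)
for a triangular matrix the eigenvalues are the diagonal entries, with algebraic multiplicity their repetition count

λ = 0 (multiplicity 8)


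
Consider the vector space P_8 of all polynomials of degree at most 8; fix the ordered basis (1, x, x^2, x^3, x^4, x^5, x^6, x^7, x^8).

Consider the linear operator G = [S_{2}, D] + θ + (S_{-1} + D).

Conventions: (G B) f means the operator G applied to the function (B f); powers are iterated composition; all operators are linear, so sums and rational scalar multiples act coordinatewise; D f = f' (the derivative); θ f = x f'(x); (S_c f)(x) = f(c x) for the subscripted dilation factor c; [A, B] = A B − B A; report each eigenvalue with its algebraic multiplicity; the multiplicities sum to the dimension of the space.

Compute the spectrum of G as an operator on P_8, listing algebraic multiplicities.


image of 1: 1
image of x: 0
image of x^2: 3x^2 - 2x
image of x^3: 2x^3 - 9x^2
image of x^4: 5x^4 - 28x^3
image of x^5: 4x^5 - 75x^4
image of x^6: 7x^6 - 186x^5
image of x^7: 6x^7 - 441x^6
image of x^8: 9x^8 - 1016x^7
the matrix is upper triangular; its diagonal is (1, 0, 3, 2, 5, 4, 7, 6, 9)
for a triangular matrix the eigenvalues are the diagonal entries, with algebraic multiplicity their repetition count

λ = 0 (multiplicity 1), λ = 1 (multiplicity 1), λ = 2 (multiplicity 1), λ = 3 (multiplicity 1), λ = 4 (multiplicity 1), λ = 5 (multiplicity 1), λ = 6 (multiplicity 1), λ = 7 (multiplicity 1), λ = 9 (multiplicity 1)


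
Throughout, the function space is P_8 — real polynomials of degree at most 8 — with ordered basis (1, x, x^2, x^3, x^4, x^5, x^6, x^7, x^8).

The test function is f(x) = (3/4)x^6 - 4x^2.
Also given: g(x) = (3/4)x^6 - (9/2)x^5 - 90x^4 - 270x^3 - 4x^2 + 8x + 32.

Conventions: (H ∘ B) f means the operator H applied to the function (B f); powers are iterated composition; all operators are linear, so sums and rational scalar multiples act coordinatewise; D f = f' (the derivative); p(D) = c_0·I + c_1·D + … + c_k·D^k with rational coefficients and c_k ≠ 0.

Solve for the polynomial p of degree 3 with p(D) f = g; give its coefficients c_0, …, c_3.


D^0 f = (3/4)x^6 - 4x^2
D^1 f = (9/2)x^5 - 8x
D^2 f = (45/2)x^4 - 8
D^3 f = 90x^3
matching coefficients of g against c_0 f + c_1 Df + … from the top degree down determines the c_i
solution: c_0 = 1, c_1 = -1, c_2 = -4, c_3 = -3

p(D) = I − D − 4·D^2 − 3·D^3, i.e. c_0 = 1, c_1 = -1, c_2 = -4, c_3 = -3


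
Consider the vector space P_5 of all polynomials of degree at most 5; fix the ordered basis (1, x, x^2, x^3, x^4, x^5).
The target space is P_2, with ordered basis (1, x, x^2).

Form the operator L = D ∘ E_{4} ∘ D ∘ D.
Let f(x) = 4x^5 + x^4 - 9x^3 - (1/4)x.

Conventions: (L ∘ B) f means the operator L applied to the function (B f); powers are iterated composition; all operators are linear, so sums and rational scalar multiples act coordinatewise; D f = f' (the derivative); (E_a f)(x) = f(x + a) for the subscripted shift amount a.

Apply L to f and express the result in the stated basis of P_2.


g(x) = 240x^2 + 1944x + 3882

D f = 20x^4 + 4x^3 - 27x^2 - 1/4
D D f = 80x^3 + 12x^2 - 54x
E_{4} D D f = 80x^3 + 972x^2 + 3882x + 5096
D (E_{4} ∘ D ∘ D) f = 240x^2 + 1944x + 3882


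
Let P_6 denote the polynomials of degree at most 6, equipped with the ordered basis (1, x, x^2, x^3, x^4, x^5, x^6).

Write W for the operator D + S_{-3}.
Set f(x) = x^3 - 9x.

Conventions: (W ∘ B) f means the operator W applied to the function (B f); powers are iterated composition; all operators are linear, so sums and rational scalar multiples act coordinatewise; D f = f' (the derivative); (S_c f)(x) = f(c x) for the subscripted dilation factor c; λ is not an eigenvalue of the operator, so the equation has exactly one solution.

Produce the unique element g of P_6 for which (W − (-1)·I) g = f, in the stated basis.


write g with unknown coordinates in the stated basis and equate coefficients in (W − (-1)·I) g = f
solving from the highest basis element down gives g = -(1/26)x^3 + (3/260)x^2 + (1173/260)x - 1173/520
check: W g = (27/26)x^3 - (3/260)x^2 - (3513/260)x + 1173/520
so W g − (-1)·g = x^3 - 9x = f ✓

the result is g(x) = -(1/26)x^3 + (3/260)x^2 + (1173/260)x - 1173/520


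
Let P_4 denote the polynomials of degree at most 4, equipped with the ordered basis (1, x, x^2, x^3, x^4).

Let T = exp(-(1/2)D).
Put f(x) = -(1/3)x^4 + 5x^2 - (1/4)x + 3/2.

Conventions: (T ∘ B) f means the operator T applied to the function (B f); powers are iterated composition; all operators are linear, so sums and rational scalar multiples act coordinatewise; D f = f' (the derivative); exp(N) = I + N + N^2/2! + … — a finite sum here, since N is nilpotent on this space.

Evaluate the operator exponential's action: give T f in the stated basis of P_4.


order-1 term: (2/3)x^3 - 5x + 1/8
order-2 term: -(1/2)x^2 + 5/4
order-3 term: (1/6)x
order-4 term: -1/48
the series for exp(-(1/2)D) f terminates at order 4
exp(-(1/2)D) f = -(1/3)x^4 + (2/3)x^3 + (9/2)x^2 - (61/12)x + 137/48

g(x) = -(1/3)x^4 + (2/3)x^3 + (9/2)x^2 - (61/12)x + 137/48


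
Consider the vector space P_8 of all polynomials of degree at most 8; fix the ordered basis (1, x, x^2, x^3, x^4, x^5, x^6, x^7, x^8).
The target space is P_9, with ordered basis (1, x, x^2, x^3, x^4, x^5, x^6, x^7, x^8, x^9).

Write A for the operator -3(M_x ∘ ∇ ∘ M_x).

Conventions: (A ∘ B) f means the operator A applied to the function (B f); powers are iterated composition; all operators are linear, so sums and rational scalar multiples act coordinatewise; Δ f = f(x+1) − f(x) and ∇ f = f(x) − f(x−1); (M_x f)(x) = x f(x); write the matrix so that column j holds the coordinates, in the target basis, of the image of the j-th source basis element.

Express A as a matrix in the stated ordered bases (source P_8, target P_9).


image of 1: -3x
image of x: -6x^2 + 3x
image of x^2: -9x^3 + 9x^2 - 3x
image of x^3: -12x^4 + 18x^3 - 12x^2 + 3x
image of x^4: -15x^5 + 30x^4 - 30x^3 + 15x^2 - 3x
image of x^5: -18x^6 + 45x^5 - 60x^4 + 45x^3 - 18x^2 + 3x
image of x^6: -21x^7 + 63x^6 - 105x^5 + 105x^4 - 63x^3 + 21x^2 - 3x
image of x^7: -24x^8 + 84x^7 - 168x^6 + 210x^5 - 168x^4 + 84x^3 - 24x^2 + 3x
image of x^8: -27x^9 + 108x^8 - 252x^7 + 378x^6 - 378x^5 + 252x^4 - 108x^3 + 27x^2 - 3x
each image's coordinates form column j of the matrix

the matrix is [[0, 0, 0, 0, 0, 0, 0, 0, 0]; [-3, 3, -3, 3, -3, 3, -3, 3, -3]; [0, -6, 9, -12, 15, -18, 21, -24, 27]; [0, 0, -9, 18, -30, 45, -63, 84, -108]; [0, 0, 0, -12, 30, -60, 105, -168, 252]; [0, 0, 0, 0, -15, 45, -105, 210, -378]; [0, 0, 0, 0, 0, -18, 63, -168, 378]; [0, 0, 0, 0, 0, 0, -21, 84, -252]; [0, 0, 0, 0, 0, 0, 0, -24, 108]; [0, 0, 0, 0, 0, 0, 0, 0, -27]] (rows listed top to bottom)


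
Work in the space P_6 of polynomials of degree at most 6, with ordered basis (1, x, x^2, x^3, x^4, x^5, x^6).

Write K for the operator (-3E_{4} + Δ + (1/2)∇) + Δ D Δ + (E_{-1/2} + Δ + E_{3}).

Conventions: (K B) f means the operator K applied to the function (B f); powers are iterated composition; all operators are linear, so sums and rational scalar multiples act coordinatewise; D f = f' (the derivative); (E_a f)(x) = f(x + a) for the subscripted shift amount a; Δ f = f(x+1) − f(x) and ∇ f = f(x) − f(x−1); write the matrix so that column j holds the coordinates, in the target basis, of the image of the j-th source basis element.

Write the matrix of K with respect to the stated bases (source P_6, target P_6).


the matrix is [[-1, -7, -149/4, -1253/8, -10583/16, -88209/32, -728159/64]; [0, -1, -14, -447/4, -1253/2, -52915/16, -264627/16]; [0, 0, -1, -21, -447/2, -6265/4, -158745/16]; [0, 0, 0, -1, -28, -745/2, -6265/2]; [0, 0, 0, 0, -1, -35, -2235/4]; [0, 0, 0, 0, 0, -1, -42]; [0, 0, 0, 0, 0, 0, -1]] (rows listed top to bottom)

image of 1: -1
image of x: -x - 7
image of x^2: -x^2 - 14x - 149/4
image of x^3: -x^3 - 21x^2 - (447/4)x - 1253/8
image of x^4: -x^4 - 28x^3 - (447/2)x^2 - (1253/2)x - 10583/16
image of x^5: -x^5 - 35x^4 - (745/2)x^3 - (6265/4)x^2 - (52915/16)x - 88209/32
image of x^6: -x^6 - 42x^5 - (2235/4)x^4 - (6265/2)x^3 - (158745/16)x^2 - (264627/16)x - 728159/64
each image's coordinates form column j of the matrix


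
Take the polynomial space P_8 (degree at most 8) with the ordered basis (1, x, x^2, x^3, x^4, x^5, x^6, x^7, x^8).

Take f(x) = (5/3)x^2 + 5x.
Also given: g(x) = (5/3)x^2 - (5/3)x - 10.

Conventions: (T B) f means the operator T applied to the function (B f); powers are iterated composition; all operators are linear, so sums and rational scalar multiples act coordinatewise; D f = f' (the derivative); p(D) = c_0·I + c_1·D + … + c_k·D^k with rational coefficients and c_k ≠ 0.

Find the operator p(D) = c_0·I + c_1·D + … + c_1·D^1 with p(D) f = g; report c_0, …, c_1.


D^0 f = (5/3)x^2 + 5x
D^1 f = (10/3)x + 5
matching coefficients of g against c_0 f + c_1 Df + … from the top degree down determines the c_i
solution: c_0 = 1, c_1 = -2

c_0 = 1, c_1 = -2


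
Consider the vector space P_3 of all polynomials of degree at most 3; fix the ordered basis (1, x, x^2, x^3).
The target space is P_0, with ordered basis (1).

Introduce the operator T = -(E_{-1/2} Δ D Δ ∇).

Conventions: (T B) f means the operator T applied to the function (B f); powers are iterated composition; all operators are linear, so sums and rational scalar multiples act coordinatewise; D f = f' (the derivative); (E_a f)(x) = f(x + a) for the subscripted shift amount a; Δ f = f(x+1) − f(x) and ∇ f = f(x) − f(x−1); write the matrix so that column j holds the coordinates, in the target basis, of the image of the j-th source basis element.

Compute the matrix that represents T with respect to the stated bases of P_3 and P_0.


the matrix is [[0, 0, 0, 0]] (rows listed top to bottom)

image of 1: 0
image of x: 0
image of x^2: 0
image of x^3: 0
each image's coordinates form column j of the matrix


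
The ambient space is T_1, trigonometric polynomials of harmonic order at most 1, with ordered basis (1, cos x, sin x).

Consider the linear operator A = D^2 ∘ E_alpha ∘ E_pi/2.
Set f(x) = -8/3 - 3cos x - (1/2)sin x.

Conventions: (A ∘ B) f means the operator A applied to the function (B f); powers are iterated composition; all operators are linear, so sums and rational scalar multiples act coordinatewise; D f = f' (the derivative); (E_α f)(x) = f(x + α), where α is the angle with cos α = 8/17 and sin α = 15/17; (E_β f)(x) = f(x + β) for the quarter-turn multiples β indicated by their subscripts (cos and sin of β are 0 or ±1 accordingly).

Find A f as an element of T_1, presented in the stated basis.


g(x) = -(41/17)cos x - (63/34)sin x

E_pi/2 f = -8/3 - (1/2)cos x + 3sin x
E_alpha E_pi/2 f = -8/3 + (41/17)cos x + (63/34)sin x
D (E_alpha ∘ E_pi/2) f = (63/34)cos x - (41/17)sin x
D D (E_alpha ∘ E_pi/2) f = -(41/17)cos x - (63/34)sin x


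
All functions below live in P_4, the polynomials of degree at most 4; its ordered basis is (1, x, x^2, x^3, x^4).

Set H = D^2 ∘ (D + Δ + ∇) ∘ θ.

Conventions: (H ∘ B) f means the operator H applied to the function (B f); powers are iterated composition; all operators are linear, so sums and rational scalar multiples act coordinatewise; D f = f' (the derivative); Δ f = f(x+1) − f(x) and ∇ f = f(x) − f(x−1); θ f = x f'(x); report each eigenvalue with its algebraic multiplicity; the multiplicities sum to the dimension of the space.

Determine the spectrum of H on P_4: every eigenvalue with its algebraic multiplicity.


image of 1: 0
image of x: 0
image of x^2: 0
image of x^3: 54
image of x^4: 288x
the matrix is upper triangular; its diagonal is (0, 0, 0, 0, 0)
for a triangular matrix the eigenvalues are the diagonal entries, with algebraic multiplicity their repetition count

λ = 0 (multiplicity 5)


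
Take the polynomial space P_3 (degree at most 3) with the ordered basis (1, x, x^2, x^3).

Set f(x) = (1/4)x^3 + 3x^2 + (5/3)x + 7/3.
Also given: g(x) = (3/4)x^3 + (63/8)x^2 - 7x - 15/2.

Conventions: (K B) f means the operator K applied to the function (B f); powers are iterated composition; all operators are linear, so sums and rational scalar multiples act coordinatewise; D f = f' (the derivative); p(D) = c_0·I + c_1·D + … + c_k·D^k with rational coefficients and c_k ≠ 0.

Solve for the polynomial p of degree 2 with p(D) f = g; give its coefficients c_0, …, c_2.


c_0 = 3, c_1 = -3/2, c_2 = -2

D^0 f = (1/4)x^3 + 3x^2 + (5/3)x + 7/3
D^1 f = (3/4)x^2 + 6x + 5/3
D^2 f = (3/2)x + 6
matching coefficients of g against c_0 f + c_1 Df + … from the top degree down determines the c_i
solution: c_0 = 3, c_1 = -3/2, c_2 = -2


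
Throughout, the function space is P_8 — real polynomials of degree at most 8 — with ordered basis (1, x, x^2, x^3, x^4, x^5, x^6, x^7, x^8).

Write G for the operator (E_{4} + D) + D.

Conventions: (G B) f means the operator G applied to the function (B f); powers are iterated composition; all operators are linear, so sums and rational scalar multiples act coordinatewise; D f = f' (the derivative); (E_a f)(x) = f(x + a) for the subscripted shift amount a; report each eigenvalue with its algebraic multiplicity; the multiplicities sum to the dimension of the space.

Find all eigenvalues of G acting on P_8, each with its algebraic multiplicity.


λ = 1 (multiplicity 9)

image of 1: 1
image of x: x + 6
image of x^2: x^2 + 12x + 16
image of x^3: x^3 + 18x^2 + 48x + 64
image of x^4: x^4 + 24x^3 + 96x^2 + 256x + 256
image of x^5: x^5 + 30x^4 + 160x^3 + 640x^2 + 1280x + 1024
image of x^6: x^6 + 36x^5 + 240x^4 + 1280x^3 + 3840x^2 + 6144x + 4096
image of x^7: x^7 + 42x^6 + 336x^5 + 2240x^4 + 8960x^3 + 21504x^2 + 28672x + 16384
image of x^8: x^8 + 48x^7 + 448x^6 + 3584x^5 + 17920x^4 + 57344x^3 + 114688x^2 + 131072x + 65536
the matrix is upper triangular; its diagonal is (1, 1, 1, 1, 1, 1, 1, 1, 1)
for a triangular matrix the eigenvalues are the diagonal entries, with algebraic multiplicity their repetition count


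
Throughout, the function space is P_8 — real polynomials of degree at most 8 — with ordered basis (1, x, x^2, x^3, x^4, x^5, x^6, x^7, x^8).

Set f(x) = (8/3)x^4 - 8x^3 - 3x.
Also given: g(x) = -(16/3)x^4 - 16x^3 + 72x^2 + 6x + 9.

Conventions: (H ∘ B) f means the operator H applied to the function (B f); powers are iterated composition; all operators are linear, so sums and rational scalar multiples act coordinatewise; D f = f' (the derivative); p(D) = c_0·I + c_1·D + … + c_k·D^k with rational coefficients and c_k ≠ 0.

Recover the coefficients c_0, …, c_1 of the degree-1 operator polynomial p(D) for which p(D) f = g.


c_0 = -2, c_1 = -3

D^0 f = (8/3)x^4 - 8x^3 - 3x
D^1 f = (32/3)x^3 - 24x^2 - 3
matching coefficients of g against c_0 f + c_1 Df + … from the top degree down determines the c_i
solution: c_0 = -2, c_1 = -3


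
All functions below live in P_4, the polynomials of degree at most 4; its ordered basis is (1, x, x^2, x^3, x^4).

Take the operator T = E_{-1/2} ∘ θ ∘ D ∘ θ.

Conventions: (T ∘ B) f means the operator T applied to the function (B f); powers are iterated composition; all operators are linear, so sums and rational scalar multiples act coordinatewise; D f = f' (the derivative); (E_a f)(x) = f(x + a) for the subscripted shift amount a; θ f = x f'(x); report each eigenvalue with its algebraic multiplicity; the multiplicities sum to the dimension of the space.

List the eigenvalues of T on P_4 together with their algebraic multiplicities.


image of 1: 0
image of x: 0
image of x^2: 4x - 2
image of x^3: 18x^2 - 18x + 9/2
image of x^4: 48x^3 - 72x^2 + 36x - 6
the matrix is upper triangular; its diagonal is (0, 0, 0, 0, 0)
for a triangular matrix the eigenvalues are the diagonal entries, with algebraic multiplicity their repetition count

λ = 0 (multiplicity 5)


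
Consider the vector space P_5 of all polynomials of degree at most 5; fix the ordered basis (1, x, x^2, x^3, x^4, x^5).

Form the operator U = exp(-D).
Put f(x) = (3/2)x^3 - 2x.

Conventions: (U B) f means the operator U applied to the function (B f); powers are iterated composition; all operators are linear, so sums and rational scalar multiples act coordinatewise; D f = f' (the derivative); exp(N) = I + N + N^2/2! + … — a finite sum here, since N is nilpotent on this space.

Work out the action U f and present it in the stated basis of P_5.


order-1 term: -(9/2)x^2 + 2
order-2 term: (9/2)x
order-3 term: -3/2
the series for exp(-D) f terminates at order 3
exp(-D) f = (3/2)x^3 - (9/2)x^2 + (5/2)x + 1/2

the image equals g(x) = (3/2)x^3 - (9/2)x^2 + (5/2)x + 1/2


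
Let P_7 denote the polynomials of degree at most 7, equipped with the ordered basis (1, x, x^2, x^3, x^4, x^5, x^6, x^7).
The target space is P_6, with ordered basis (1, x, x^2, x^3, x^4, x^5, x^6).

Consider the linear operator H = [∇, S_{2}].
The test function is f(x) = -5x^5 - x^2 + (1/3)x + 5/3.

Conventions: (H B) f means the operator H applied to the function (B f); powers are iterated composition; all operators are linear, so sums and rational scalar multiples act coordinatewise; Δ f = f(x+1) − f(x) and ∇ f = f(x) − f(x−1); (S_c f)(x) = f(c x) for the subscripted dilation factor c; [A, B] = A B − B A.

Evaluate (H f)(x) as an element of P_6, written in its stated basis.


the image equals g(x) = -400x^4 + 1200x^3 - 1400x^2 + 746x - 455/3

S_{2} f = -160x^5 - 4x^2 + (2/3)x + 5/3
∇ S_{2} f = -800x^4 + 1600x^3 - 1600x^2 + 792x - 466/3
∇ f = -25x^4 + 50x^3 - 50x^2 + 23x - 11/3
S_{2} ∇ f = -400x^4 + 400x^3 - 200x^2 + 46x - 11/3
[∇, S_{2}] f = -400x^4 + 1200x^3 - 1400x^2 + 746x - 455/3


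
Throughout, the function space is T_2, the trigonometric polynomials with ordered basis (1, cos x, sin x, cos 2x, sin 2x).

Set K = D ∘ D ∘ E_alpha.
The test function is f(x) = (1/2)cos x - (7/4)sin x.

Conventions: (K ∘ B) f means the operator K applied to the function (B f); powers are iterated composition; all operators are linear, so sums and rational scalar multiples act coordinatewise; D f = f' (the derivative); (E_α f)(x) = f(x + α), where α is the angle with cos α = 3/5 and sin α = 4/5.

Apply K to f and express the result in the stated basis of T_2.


E_alpha f = -(11/10)cos x - (29/20)sin x
D E_alpha f = -(29/20)cos x + (11/10)sin x
D (D ∘ E_alpha) f = (11/10)cos x + (29/20)sin x

the result is g(x) = (11/10)cos x + (29/20)sin x


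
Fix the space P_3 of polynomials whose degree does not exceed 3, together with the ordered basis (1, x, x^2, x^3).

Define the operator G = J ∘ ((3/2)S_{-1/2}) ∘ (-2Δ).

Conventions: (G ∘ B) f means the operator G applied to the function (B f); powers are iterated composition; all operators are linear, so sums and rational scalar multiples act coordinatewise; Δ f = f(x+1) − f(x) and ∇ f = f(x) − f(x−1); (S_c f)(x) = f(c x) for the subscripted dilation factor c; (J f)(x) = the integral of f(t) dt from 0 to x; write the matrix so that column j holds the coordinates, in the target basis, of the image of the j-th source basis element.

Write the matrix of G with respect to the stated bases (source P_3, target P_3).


image of 1: 0
image of x: -3x
image of x^2: (3/2)x^2 - 3x
image of x^3: -(3/4)x^3 + (9/4)x^2 - 3x
each image's coordinates form column j of the matrix

the matrix is [[0, 0, 0, 0]; [0, -3, -3, -3]; [0, 0, 3/2, 9/4]; [0, 0, 0, -3/4]] (rows listed top to bottom)


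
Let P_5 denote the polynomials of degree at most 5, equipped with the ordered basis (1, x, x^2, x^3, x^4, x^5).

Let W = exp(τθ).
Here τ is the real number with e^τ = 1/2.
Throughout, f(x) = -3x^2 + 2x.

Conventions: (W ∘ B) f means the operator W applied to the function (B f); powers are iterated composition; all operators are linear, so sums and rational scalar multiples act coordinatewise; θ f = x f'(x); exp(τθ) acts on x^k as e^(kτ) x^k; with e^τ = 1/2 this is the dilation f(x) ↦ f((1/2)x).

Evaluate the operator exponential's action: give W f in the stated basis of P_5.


exp(τθ) x^k = e^(kτ) x^k; with e^τ = 1/2 this sends x^k to (1/2)^k x^k
x ↦ 1/2 x
x^2 ↦ 1/4 x^2
applying this coordinatewise to f: exp(τθ) f = -(3/4)x^2 + x

the result is g(x) = -(3/4)x^2 + x


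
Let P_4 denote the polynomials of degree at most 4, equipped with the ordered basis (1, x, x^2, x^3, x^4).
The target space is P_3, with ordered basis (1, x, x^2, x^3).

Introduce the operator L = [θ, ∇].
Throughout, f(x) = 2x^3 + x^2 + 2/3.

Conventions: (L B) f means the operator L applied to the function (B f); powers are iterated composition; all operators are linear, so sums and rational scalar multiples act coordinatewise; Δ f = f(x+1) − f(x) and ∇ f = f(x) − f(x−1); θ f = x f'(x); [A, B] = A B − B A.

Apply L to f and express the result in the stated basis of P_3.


the image equals g(x) = -6x^2 + 10x - 4

∇ f = 6x^2 - 4x + 1
θ ∇ f = 12x^2 - 4x
θ f = 6x^3 + 2x^2
∇ θ f = 18x^2 - 14x + 4
[θ, ∇] f = -6x^2 + 10x - 4


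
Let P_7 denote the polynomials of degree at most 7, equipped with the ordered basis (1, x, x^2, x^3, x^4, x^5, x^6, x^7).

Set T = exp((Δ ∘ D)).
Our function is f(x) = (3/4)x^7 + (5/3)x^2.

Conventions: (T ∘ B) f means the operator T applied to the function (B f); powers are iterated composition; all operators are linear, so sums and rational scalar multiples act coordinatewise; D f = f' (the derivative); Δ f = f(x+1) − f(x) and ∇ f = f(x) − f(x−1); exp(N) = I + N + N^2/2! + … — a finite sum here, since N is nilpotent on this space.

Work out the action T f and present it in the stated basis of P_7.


order-1 term: (63/2)x^5 + (315/4)x^4 + 105x^3 + (315/4)x^2 + (63/2)x + 103/12
order-2 term: 315x^3 + 945x^2 + (2205/2)x + 945/2
order-3 term: 630x + 945
the series for exp((Δ ∘ D)) f terminates at order 3
exp((Δ ∘ D)) f = (3/4)x^7 + (63/2)x^5 + (315/4)x^4 + 420x^3 + (12305/12)x^2 + 1764x + 17113/12

g(x) = (3/4)x^7 + (63/2)x^5 + (315/4)x^4 + 420x^3 + (12305/12)x^2 + 1764x + 17113/12


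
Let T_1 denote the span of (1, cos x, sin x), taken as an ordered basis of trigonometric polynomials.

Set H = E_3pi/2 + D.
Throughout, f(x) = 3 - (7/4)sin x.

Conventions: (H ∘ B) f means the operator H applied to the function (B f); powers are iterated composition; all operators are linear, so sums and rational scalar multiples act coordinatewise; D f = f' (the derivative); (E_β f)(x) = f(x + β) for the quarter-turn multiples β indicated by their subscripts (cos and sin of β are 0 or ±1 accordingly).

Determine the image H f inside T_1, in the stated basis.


E_3pi/2 f = 3 + (7/4)cos x
D f = -(7/4)cos x
(E_3pi/2 + D) f = 3

g(x) = 3


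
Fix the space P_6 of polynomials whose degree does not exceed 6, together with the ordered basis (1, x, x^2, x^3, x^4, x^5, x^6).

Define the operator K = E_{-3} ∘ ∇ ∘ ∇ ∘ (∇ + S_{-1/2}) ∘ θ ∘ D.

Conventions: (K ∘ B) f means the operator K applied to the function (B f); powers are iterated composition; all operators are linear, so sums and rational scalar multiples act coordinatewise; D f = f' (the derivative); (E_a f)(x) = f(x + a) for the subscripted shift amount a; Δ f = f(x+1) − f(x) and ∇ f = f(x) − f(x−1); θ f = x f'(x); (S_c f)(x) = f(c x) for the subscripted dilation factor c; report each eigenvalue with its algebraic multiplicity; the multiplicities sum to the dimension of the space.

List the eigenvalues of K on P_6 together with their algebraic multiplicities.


image of 1: 0
image of x: 0
image of x^2: 0
image of x^3: 3
image of x^4: -9x + 108
image of x^5: 15x^2 + 360x - 3835/2
image of x^6: -(75/4)x^3 + 2025x^2 - (136875/8)x + 76275/2
the matrix is upper triangular; its diagonal is (0, 0, 0, 0, 0, 0, 0)
for a triangular matrix the eigenvalues are the diagonal entries, with algebraic multiplicity their repetition count

λ = 0 (multiplicity 7)


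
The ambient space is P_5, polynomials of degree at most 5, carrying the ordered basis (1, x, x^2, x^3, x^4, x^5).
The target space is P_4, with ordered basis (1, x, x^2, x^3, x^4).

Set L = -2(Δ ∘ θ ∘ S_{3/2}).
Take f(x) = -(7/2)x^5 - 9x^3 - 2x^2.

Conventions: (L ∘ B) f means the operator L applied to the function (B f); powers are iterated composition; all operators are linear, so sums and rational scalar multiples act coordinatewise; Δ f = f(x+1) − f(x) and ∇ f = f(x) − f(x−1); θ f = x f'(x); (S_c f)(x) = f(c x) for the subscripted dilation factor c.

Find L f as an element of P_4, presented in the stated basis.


the image equals g(x) = (42525/32)x^4 + (42525/16)x^3 + (51273/16)x^2 + (61173/32)x + 14913/32

S_{3/2} f = -(1701/64)x^5 - (243/8)x^3 - (9/2)x^2
θ S_{3/2} f = -(8505/64)x^5 - (729/8)x^3 - 9x^2
Δ θ S_{3/2} f = -(42525/64)x^4 - (42525/32)x^3 - (51273/32)x^2 - (61173/64)x - 14913/64
(-2(Δ ∘ θ ∘ S_{3/2})) f = (42525/32)x^4 + (42525/16)x^3 + (51273/16)x^2 + (61173/32)x + 14913/32


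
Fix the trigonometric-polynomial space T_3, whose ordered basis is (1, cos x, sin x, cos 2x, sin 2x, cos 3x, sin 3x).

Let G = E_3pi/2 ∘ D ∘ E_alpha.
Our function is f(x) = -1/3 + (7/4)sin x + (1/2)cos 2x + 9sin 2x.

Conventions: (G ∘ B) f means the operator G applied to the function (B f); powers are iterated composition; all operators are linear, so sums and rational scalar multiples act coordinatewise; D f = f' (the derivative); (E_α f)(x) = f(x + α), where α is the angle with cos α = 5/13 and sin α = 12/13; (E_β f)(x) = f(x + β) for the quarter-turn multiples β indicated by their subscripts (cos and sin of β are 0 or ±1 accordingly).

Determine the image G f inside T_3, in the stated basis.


the image equals g(x) = (21/13)cos x + (35/52)sin x + (174/13)cos 2x + (157/13)sin 2x

E_alpha f = -1/3 + (21/13)cos x + (35/52)sin x + (157/26)cos 2x - (87/13)sin 2x
D E_alpha f = (35/52)cos x - (21/13)sin x - (174/13)cos 2x - (157/13)sin 2x
E_3pi/2 D E_alpha f = (21/13)cos x + (35/52)sin x + (174/13)cos 2x + (157/13)sin 2x


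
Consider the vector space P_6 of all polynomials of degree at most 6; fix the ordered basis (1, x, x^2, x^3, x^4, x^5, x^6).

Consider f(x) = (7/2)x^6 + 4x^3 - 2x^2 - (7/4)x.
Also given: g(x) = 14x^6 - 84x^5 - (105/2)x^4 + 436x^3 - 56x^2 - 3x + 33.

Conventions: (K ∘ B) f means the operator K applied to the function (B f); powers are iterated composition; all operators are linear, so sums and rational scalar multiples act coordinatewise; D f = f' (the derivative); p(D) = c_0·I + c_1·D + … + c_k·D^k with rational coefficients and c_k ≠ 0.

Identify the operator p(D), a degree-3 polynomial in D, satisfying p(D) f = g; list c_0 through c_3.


D^0 f = (7/2)x^6 + 4x^3 - 2x^2 - (7/4)x
D^1 f = 21x^5 + 12x^2 - 4x - 7/4
D^2 f = 105x^4 + 24x - 4
D^3 f = 420x^3 + 24
matching coefficients of g against c_0 f + c_1 Df + … from the top degree down determines the c_i
solution: c_0 = 4, c_1 = -4, c_2 = -1/2, c_3 = 1

c_0 = 4, c_1 = -4, c_2 = -1/2, c_3 = 1


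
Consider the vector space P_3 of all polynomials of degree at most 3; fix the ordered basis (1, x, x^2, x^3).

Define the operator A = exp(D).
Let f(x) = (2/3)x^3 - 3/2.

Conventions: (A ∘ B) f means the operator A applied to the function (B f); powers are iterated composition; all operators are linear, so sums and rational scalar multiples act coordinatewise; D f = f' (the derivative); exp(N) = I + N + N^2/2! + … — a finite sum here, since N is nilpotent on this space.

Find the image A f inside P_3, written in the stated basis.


order-1 term: 2x^2
order-2 term: 2x
order-3 term: 2/3
the series for exp(D) f terminates at order 3
exp(D) f = (2/3)x^3 + 2x^2 + 2x - 5/6

g(x) = (2/3)x^3 + 2x^2 + 2x - 5/6


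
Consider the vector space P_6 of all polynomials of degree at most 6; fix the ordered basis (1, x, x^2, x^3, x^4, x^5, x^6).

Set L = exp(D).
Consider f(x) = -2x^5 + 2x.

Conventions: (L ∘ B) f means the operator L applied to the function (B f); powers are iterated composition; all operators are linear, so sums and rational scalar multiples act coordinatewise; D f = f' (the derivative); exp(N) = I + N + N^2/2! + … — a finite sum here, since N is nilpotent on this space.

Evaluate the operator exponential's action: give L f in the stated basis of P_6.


order-1 term: -10x^4 + 2
order-2 term: -20x^3
order-3 term: -20x^2
order-4 term: -10x
order-5 term: -2
the series for exp(D) f terminates at order 5
exp(D) f = -2x^5 - 10x^4 - 20x^3 - 20x^2 - 8x

the image equals g(x) = -2x^5 - 10x^4 - 20x^3 - 20x^2 - 8x


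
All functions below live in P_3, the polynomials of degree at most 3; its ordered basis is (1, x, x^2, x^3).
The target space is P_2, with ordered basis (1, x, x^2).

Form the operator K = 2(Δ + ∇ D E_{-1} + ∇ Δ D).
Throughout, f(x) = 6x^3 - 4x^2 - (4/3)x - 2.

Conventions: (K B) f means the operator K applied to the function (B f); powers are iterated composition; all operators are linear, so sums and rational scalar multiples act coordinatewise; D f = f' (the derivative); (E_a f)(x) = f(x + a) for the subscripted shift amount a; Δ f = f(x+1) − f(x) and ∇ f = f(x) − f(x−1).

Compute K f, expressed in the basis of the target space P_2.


Δ f = 18x^2 + 10x + 2/3
E_{-1} f = 6x^3 - 22x^2 + (74/3)x - 32/3
D E_{-1} f = 18x^2 - 44x + 74/3
∇ D E_{-1} f = 36x - 62
D f = 18x^2 - 8x - 4/3
Δ D f = 36x + 10
∇ Δ D f = 36
(Δ + ∇ D E_{-1} + ∇ Δ D) f = 18x^2 + 46x - 76/3
(2(Δ + ∇ D E_{-1} + ∇ Δ D)) f = 36x^2 + 92x - 152/3

the image equals g(x) = 36x^2 + 92x - 152/3


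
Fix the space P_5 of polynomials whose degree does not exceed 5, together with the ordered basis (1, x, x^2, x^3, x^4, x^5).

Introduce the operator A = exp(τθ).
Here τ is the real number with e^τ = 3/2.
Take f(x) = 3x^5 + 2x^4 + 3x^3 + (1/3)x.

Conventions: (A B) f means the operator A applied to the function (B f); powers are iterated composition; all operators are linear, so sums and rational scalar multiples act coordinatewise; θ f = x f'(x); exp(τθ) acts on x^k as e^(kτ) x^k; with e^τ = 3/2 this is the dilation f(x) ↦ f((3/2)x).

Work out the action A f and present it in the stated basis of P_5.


exp(τθ) x^k = e^(kτ) x^k; with e^τ = 3/2 this sends x^k to (3/2)^k x^k
x ↦ 3/2 x
x^3 ↦ 27/8 x^3
x^4 ↦ 81/16 x^4
x^5 ↦ 243/32 x^5
applying this coordinatewise to f: exp(τθ) f = (729/32)x^5 + (81/8)x^4 + (81/8)x^3 + (1/2)x

the image equals g(x) = (729/32)x^5 + (81/8)x^4 + (81/8)x^3 + (1/2)x


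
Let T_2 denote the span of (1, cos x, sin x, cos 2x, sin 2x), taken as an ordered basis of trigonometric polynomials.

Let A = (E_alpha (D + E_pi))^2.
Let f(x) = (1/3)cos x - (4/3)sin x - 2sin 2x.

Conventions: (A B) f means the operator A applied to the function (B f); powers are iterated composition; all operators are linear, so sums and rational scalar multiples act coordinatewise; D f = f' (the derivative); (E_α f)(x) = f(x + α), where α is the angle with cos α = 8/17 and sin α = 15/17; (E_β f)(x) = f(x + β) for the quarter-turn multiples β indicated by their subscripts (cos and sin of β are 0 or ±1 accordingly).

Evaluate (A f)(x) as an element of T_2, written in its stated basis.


the result is g(x) = -(808/867)cos x - (2242/867)sin x - (210248/83521)cos 2x - (808314/83521)sin 2x

D f = -(4/3)cos x - (1/3)sin x - 4cos 2x
E_pi f = -(1/3)cos x + (4/3)sin x - 2sin 2x
(D + E_pi) f = -(5/3)cos x + sin x - 4cos 2x - 2sin 2x
E_alpha (D + E_pi) f = (5/51)cos x + (33/17)sin x + (164/289)cos 2x + (1282/289)sin 2x
D (E_alpha (D + E_pi)) f = (33/17)cos x - (5/51)sin x + (2564/289)cos 2x - (328/289)sin 2x
E_pi (E_alpha (D + E_pi)) f = -(5/51)cos x - (33/17)sin x + (164/289)cos 2x + (1282/289)sin 2x
(D + E_pi) (E_alpha (D + E_pi)) f = (94/51)cos x - (104/51)sin x + (2728/289)cos 2x + (954/289)sin 2x
E_alpha (D + E_pi) (E_alpha (D + E_pi)) f = -(808/867)cos x - (2242/867)sin x - (210248/83521)cos 2x - (808314/83521)sin 2x


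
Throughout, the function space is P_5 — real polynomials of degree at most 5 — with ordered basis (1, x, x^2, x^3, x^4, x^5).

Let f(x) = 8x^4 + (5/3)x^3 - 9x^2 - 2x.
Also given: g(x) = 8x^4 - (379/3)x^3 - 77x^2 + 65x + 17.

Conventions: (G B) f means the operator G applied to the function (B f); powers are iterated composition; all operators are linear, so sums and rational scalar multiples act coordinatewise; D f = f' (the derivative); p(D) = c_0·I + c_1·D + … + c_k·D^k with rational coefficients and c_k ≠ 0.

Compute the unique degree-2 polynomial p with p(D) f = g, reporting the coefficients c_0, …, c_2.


D^0 f = 8x^4 + (5/3)x^3 - 9x^2 - 2x
D^1 f = 32x^3 + 5x^2 - 18x - 2
D^2 f = 96x^2 + 10x - 18
matching coefficients of g against c_0 f + c_1 Df + … from the top degree down determines the c_i
solution: c_0 = 1, c_1 = -4, c_2 = -1/2

c_0 = 1, c_1 = -4, c_2 = -1/2


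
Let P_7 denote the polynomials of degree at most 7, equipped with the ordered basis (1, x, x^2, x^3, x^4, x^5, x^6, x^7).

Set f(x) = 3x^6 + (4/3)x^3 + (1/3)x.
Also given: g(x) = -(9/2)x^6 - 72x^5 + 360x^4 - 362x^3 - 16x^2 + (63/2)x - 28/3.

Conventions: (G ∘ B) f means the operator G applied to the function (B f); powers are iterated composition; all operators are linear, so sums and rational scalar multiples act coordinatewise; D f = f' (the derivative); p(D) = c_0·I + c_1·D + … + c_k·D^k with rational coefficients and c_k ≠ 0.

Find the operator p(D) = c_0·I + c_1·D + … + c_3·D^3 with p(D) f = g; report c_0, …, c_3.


D^0 f = 3x^6 + (4/3)x^3 + (1/3)x
D^1 f = 18x^5 + 4x^2 + 1/3
D^2 f = 90x^4 + 8x
D^3 f = 360x^3 + 8
matching coefficients of g against c_0 f + c_1 Df + … from the top degree down determines the c_i
solution: c_0 = -3/2, c_1 = -4, c_2 = 4, c_3 = -1

c_0 = -3/2, c_1 = -4, c_2 = 4, c_3 = -1


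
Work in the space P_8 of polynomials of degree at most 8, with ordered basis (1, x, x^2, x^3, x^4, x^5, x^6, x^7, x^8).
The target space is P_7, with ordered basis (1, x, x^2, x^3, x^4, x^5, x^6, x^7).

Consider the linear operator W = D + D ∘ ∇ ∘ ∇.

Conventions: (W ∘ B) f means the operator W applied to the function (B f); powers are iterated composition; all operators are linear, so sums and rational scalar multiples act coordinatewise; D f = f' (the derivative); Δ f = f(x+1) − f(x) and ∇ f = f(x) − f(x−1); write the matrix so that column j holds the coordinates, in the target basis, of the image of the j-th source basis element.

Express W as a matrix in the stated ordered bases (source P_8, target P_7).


image of 1: 0
image of x: 1
image of x^2: 2x
image of x^3: 3x^2 + 6
image of x^4: 4x^3 + 24x - 24
image of x^5: 5x^4 + 60x^2 - 120x + 70
image of x^6: 6x^5 + 120x^3 - 360x^2 + 420x - 180
image of x^7: 7x^6 + 210x^4 - 840x^3 + 1470x^2 - 1260x + 434
image of x^8: 8x^7 + 336x^5 - 1680x^4 + 3920x^3 - 5040x^2 + 3472x - 1008
each image's coordinates form column j of the matrix

the matrix is [[0, 1, 0, 6, -24, 70, -180, 434, -1008]; [0, 0, 2, 0, 24, -120, 420, -1260, 3472]; [0, 0, 0, 3, 0, 60, -360, 1470, -5040]; [0, 0, 0, 0, 4, 0, 120, -840, 3920]; [0, 0, 0, 0, 0, 5, 0, 210, -1680]; [0, 0, 0, 0, 0, 0, 6, 0, 336]; [0, 0, 0, 0, 0, 0, 0, 7, 0]; [0, 0, 0, 0, 0, 0, 0, 0, 8]] (rows listed top to bottom)


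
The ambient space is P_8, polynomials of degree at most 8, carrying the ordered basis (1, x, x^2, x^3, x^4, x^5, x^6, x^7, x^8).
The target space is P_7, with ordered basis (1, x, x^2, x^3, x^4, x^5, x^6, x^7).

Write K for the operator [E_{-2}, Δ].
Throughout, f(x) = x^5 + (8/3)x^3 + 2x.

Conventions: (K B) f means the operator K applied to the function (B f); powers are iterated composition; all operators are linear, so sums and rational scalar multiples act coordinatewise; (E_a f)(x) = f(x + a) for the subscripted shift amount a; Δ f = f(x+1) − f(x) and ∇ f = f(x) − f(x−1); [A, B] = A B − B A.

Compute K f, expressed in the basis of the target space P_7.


the result is g(x) = 0

Δ f = 5x^4 + 10x^3 + 18x^2 + 13x + 17/3
E_{-2} Δ f = 5x^4 - 30x^3 + 78x^2 - 99x + 155/3
E_{-2} f = x^5 - 10x^4 + (128/3)x^3 - 96x^2 + 114x - 172/3
Δ E_{-2} f = 5x^4 - 30x^3 + 78x^2 - 99x + 155/3
[E_{-2}, Δ] f = 0


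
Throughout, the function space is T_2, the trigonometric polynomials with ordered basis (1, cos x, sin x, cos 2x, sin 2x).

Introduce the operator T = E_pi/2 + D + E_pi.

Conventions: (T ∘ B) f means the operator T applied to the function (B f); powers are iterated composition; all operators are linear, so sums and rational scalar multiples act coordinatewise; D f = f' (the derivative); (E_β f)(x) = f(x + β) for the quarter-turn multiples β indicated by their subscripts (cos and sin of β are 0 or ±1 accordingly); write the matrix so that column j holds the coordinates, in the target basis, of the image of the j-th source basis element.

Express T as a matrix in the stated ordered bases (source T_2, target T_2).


image of 1: 2
image of cos x: -cos x - 2sin x
image of sin x: 2cos x - sin x
image of cos 2x: -2sin 2x
image of sin 2x: 2cos 2x
each image's coordinates form column j of the matrix

the matrix is [[2, 0, 0, 0, 0]; [0, -1, 2, 0, 0]; [0, -2, -1, 0, 0]; [0, 0, 0, 0, 2]; [0, 0, 0, -2, 0]] (rows listed top to bottom)


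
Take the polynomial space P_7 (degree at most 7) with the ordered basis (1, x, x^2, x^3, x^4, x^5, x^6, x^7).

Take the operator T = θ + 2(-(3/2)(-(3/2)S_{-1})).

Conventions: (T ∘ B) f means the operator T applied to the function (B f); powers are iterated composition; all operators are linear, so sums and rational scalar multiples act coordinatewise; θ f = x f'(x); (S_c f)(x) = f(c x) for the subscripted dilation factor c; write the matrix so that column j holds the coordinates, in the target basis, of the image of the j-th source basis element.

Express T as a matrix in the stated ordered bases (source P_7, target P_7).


the matrix is [[9/2, 0, 0, 0, 0, 0, 0, 0]; [0, -7/2, 0, 0, 0, 0, 0, 0]; [0, 0, 13/2, 0, 0, 0, 0, 0]; [0, 0, 0, -3/2, 0, 0, 0, 0]; [0, 0, 0, 0, 17/2, 0, 0, 0]; [0, 0, 0, 0, 0, 1/2, 0, 0]; [0, 0, 0, 0, 0, 0, 21/2, 0]; [0, 0, 0, 0, 0, 0, 0, 5/2]] (rows listed top to bottom)

image of 1: 9/2
image of x: -(7/2)x
image of x^2: (13/2)x^2
image of x^3: -(3/2)x^3
image of x^4: (17/2)x^4
image of x^5: (1/2)x^5
image of x^6: (21/2)x^6
image of x^7: (5/2)x^7
each image's coordinates form column j of the matrix


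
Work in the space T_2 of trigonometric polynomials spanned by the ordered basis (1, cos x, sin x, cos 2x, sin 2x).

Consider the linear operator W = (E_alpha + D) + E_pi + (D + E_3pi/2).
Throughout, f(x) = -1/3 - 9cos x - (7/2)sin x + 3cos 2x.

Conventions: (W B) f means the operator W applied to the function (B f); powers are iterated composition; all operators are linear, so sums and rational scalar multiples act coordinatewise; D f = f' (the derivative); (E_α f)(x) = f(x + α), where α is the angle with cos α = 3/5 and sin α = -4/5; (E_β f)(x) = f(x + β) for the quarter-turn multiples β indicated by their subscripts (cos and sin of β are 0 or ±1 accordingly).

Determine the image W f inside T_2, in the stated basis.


E_alpha f = -1/3 - (13/5)cos x - (93/10)sin x - (21/25)cos 2x + (72/25)sin 2x
D f = -(7/2)cos x + 9sin x - 6sin 2x
(E_alpha + D) f = -1/3 - (61/10)cos x - (3/10)sin x - (21/25)cos 2x - (78/25)sin 2x
E_pi f = -1/3 + 9cos x + (7/2)sin x + 3cos 2x
D f = -(7/2)cos x + 9sin x - 6sin 2x
E_3pi/2 f = -1/3 + (7/2)cos x - 9sin x - 3cos 2x
(D + E_3pi/2) f = -1/3 - 3cos 2x - 6sin 2x
((E_alpha + D) + E_pi + (D + E_3pi/2)) f = -1 + (29/10)cos x + (16/5)sin x - (21/25)cos 2x - (228/25)sin 2x

the result is g(x) = -1 + (29/10)cos x + (16/5)sin x - (21/25)cos 2x - (228/25)sin 2x
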